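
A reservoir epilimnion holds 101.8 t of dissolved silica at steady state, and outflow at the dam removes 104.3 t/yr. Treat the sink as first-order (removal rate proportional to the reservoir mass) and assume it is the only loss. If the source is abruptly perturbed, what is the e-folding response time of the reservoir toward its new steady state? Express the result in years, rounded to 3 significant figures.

For a linear reservoir the response time equals the residence time τ = M/F.
τ = 101.8 / 104.3 = 0.9760 yr.

0.976 yr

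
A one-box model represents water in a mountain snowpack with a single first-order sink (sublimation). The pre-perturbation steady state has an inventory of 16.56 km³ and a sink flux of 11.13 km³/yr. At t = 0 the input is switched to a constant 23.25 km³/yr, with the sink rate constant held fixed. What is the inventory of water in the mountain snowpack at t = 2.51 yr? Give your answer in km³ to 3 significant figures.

31.3 km³

τ = M₀/F₀ = 16.56/11.13 = 1.488 yr; rate constant k = 1/τ.
New steady state M_∞ = F₁/k = F₁·τ = 23.25 × 1.488 = 34.593 km³.
M(t) = M_∞ + (M₀ − M_∞)·e^(−t/τ); t/τ = 2.51/1.488 = 1.687, so e^(−t/τ) = 0.1851.
M(t) = 34.593 − 18.03 × 0.1851 = 31.255 km³.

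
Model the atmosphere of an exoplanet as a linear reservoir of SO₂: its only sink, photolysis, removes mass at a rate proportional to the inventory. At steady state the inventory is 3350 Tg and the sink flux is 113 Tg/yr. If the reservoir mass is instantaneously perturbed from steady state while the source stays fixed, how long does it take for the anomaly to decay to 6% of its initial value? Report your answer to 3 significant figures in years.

83.4 yr

For a linear reservoir the anomaly decays as exp(−t/τ) with τ = M/F = 3350/113 = 29.65 yr.
exp(−t/τ) = 0.06 ⇒ t = −τ ln(0.06) = 29.65 × 2.813 = 83.41 yr.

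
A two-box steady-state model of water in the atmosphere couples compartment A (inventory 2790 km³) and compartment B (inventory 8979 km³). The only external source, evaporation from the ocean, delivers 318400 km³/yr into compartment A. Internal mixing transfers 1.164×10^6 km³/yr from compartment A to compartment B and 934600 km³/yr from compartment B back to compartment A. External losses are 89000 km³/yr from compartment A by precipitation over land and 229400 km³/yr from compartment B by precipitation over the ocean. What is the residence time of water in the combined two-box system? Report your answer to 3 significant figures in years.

Residence time in the combined system uses the total inventory and the total *external* removal — internal exchanges between the two boxes cancel.
M_total = 2790 + 8979 = 11769 km³.
ΣF_external_out = 89000 + 229400 = 318400 km³/yr.
τ = M_total / ΣF_ext = 11769 / 318400 = 0.03696 yr.

0.0370 yr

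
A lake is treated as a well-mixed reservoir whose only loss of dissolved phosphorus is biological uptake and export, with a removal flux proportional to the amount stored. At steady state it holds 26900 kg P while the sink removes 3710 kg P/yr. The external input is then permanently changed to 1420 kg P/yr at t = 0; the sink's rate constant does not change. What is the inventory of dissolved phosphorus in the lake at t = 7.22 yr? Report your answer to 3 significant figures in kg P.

16400 kg P

The sink rate constant is k = F₀/M₀ = 3710/26900 = 0.1379 yr⁻¹.
Solving dM/dt = F₁ − kM with M(0) = M₀ gives M(t) = F₁/k + (M₀ − F₁/k)·e^(−kt).
F₁/k = 1420/0.1379 = 10296 kg P; kt = 0.1379 × 7.22 = 0.9958, e^(−kt) = 0.3694.
M(7.22) = 10296 + (26900 − 10296) × 0.3694 = 10296 + 6134 = 16430 kg P.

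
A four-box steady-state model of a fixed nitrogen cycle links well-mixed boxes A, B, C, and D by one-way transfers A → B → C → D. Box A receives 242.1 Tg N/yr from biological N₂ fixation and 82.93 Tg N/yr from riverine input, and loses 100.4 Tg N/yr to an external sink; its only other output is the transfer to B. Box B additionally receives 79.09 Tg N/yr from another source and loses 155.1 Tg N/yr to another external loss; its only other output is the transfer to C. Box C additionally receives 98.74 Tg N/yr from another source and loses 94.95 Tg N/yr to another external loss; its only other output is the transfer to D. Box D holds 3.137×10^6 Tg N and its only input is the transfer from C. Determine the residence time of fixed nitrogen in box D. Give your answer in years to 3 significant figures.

20600 yr

Box A: F(A→B) = (242.1 + 82.93) − 100.4 = 224.63 Tg N/yr.
Box B: F(B→C) = (224.63 + 79.09) − 155.1 = 148.62 Tg N/yr.
Box C: F(C→D) = (148.62 + 98.74) − 94.95 = 152.41 Tg N/yr.
Box D throughput = its input = 152.41 Tg N/yr; τ = 3.137×10^6 / 152.41 = 20580 yr.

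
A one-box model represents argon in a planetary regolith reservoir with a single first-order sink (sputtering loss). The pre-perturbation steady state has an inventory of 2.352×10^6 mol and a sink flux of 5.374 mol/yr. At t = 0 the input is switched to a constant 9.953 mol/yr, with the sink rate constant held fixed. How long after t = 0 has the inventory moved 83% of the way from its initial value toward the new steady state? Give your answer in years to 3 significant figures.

776000 yr

τ = M₀/F₀ = 2.352×10^6/5.374 = 437700 yr.
The remaining gap fraction is e^(−t/τ); 83% covered ⇒ e^(−t/τ) = 0.170.
t = −τ ln(0.170) = 437700 × 1.772 = 775500 yr.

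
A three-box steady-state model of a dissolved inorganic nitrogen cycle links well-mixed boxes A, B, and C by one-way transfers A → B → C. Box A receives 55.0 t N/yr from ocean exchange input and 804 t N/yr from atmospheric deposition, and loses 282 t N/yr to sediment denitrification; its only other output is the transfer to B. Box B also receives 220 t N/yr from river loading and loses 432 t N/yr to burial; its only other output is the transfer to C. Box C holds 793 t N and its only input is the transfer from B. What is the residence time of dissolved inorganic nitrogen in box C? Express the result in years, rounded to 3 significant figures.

2.17 yr

Box A: F(A→B) = (55.0 + 804) − 282 = 577.00 t N/yr.
Box B: F(B→C) = (577.00 + 220) − 432 = 365.00 t N/yr.
Box C throughput = its input = 365.00 t N/yr; τ = 793 / 365.00 = 2.173 yr.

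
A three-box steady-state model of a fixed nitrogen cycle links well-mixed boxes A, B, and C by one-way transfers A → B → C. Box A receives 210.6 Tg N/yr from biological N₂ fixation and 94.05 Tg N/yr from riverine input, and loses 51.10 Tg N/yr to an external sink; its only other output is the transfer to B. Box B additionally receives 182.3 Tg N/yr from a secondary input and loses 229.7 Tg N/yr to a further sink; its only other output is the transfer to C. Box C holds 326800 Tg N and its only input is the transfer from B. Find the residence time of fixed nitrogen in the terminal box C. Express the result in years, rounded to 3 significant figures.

Box A: F(A→B) = (210.6 + 94.05) − 51.10 = 253.55 Tg N/yr.
Box B: F(B→C) = (253.55 + 182.3) − 229.7 = 206.15 Tg N/yr.
Box C throughput = its input = 206.15 Tg N/yr; τ = 326800 / 206.15 = 1585 yr.

1590 yr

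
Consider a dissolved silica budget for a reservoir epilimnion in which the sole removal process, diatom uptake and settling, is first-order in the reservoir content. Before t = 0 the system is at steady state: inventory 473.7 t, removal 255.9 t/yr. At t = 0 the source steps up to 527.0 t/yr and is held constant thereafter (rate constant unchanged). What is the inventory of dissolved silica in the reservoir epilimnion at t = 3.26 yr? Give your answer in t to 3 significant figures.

The sink rate constant is k = F₀/M₀ = 255.9/473.7 = 0.5402 yr⁻¹.
Solving dM/dt = F₁ − kM with M(0) = M₀ gives M(t) = F₁/k + (M₀ − F₁/k)·e^(−kt).
F₁/k = 527.0/0.5402 = 975.54 t; kt = 0.5402 × 3.26 = 1.761, e^(−kt) = 0.1719.
M(3.26) = 975.54 + (473.7 − 975.54) × 0.1719 = 975.54 − 86.24 = 889.29 t.

889 t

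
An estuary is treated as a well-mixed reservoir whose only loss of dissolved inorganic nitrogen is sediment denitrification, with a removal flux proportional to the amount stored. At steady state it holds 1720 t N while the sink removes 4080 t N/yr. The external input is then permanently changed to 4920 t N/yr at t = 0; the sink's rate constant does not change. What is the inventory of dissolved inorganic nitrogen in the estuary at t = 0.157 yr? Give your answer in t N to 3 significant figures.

Residence time τ = M₀/F₀ = 0.4216 yr. The eventual steady state is M_∞ = M₀·(F₁/F₀) = 1720 × 4920/4080 = 2074.1 t N.
The anomaly ΔM(t) = M(t) − M_∞ decays as ΔM₀·e^(−t/τ) with ΔM₀ = 1720 − 2074.1 = −354.1 t N.
At t = 0.157 yr, e^(−t/τ) = e^(−0.3724) = 0.6891, so ΔM = −244.0 t N and M = 2074.1 − 244.0 = 1830.1 t N.

1830 t N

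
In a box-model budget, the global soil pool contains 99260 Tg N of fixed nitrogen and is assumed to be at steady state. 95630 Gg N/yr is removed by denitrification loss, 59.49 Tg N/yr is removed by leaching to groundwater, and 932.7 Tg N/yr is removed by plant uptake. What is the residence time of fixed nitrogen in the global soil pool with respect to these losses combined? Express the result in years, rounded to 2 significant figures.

91 yr

Convert the denitrification loss flux: 95630 Gg N/yr = 95.63 Tg N/yr.
Total removal = 95.63 + 59.49 + 932.7 = 1087.8 Tg N/yr.
τ = M / ΣF_out = 99260 / 1087.8 = 91.25 yr.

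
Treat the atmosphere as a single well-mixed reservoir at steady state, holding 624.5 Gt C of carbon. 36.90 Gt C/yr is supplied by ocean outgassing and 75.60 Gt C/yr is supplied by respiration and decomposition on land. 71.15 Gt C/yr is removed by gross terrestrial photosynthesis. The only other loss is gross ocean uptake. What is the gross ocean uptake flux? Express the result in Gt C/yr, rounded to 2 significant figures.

At steady state ΣF_in = ΣF_out.
ΣF_in = 36.90 + 75.60 = 112.50 Gt C/yr.
Gross ocean uptake flux = ΣF_in − (71.15) = 112.50 − 71.15 = 41.35 Gt C/yr.

41 Gt C/yr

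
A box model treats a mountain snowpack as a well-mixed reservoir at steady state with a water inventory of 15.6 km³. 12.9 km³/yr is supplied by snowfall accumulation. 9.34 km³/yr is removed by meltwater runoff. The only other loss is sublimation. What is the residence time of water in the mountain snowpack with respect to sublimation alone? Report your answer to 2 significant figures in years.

4.4 yr

At steady state ΣF_in = ΣF_out.
ΣF_in = 12.900 km³/yr.
Sublimation flux = ΣF_in − (9.34) = 12.900 − 9.340 = 3.560 km³/yr.
τ = M / F = 15.6 / 3.560 = 4.382 yr.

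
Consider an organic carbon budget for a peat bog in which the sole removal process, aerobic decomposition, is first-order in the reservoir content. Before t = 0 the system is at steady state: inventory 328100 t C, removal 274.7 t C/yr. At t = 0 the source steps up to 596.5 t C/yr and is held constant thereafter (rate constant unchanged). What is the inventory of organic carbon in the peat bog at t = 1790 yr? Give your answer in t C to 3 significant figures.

τ = M₀/F₀ = 328100/274.7 = 1194 yr; rate constant k = 1/τ.
New steady state M_∞ = F₁/k = F₁·τ = 596.5 × 1194 = 712460 t C.
M(t) = M_∞ + (M₀ − M_∞)·e^(−t/τ); t/τ = 1790/1194 = 1.499, so e^(−t/τ) = 0.2234.
M(t) = 712460 − 384400 × 0.2234 = 626580 t C.

627000 t C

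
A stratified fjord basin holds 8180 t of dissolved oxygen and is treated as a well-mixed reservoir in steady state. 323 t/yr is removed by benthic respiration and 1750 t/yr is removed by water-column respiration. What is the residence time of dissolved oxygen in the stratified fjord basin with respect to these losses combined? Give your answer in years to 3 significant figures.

3.95 yr

Total removal = 323.0 + 1750 = 2073.0 t/yr.
τ = M / ΣF_out = 8180 / 2073.0 = 3.946 yr.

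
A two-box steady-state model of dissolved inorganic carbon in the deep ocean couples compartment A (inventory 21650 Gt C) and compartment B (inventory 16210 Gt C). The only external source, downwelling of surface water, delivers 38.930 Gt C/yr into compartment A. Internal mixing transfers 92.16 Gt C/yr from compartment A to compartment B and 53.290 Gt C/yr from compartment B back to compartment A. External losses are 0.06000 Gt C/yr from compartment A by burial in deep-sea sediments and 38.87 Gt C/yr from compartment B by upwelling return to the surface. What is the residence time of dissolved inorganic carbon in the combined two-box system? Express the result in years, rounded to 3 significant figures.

Treat the two boxes together as one reservoir: the mixing fluxes between them are internal recycling, so τ = ΣM / Σ(external losses).
M_total = 21650 + 16210 = 37860 Gt C.
ΣF_external_out = 0.06000 + 38.87 = 38.930 Gt C/yr.
τ = M_total / ΣF_ext = 37860 / 38.930 = 972.5 yr.

973 yr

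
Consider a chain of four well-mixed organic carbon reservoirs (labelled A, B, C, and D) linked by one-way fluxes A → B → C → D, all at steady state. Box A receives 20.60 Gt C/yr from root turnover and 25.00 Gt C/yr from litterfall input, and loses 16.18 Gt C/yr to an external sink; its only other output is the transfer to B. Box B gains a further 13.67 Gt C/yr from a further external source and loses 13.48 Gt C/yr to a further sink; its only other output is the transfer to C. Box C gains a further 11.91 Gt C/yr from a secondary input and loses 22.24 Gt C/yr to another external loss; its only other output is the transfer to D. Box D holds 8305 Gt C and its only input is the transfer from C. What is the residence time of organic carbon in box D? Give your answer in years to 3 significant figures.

431 yr

Box A: F(A→B) = (20.60 + 25.00) − 16.18 = 29.420 Gt C/yr.
Box B: F(B→C) = (29.420 + 13.67) − 13.48 = 29.610 Gt C/yr.
Box C: F(C→D) = (29.610 + 11.91) − 22.24 = 19.280 Gt C/yr.
Box D throughput = its input = 19.280 Gt C/yr; τ = 8305 / 19.280 = 430.8 yr.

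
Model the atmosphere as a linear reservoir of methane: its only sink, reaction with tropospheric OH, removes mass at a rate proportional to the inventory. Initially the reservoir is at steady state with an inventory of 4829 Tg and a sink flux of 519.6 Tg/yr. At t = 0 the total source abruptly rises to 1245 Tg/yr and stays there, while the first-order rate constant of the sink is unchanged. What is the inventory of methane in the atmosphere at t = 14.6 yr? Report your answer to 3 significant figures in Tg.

Residence time τ = M₀/F₀ = 9.294 yr. The eventual steady state is M_∞ = M₀·(F₁/F₀) = 4829 × 1245/519.6 = 11571 Tg.
The anomaly ΔM(t) = M(t) − M_∞ decays as ΔM₀·e^(−t/τ) with ΔM₀ = 4829 − 11571 = −6742 Tg.
At t = 14.6 yr, e^(−t/τ) = e^(−1.571) = 0.2078, so ΔM = −1401 Tg and M = 11571 − 1401 = 10169 Tg.

10200 Tg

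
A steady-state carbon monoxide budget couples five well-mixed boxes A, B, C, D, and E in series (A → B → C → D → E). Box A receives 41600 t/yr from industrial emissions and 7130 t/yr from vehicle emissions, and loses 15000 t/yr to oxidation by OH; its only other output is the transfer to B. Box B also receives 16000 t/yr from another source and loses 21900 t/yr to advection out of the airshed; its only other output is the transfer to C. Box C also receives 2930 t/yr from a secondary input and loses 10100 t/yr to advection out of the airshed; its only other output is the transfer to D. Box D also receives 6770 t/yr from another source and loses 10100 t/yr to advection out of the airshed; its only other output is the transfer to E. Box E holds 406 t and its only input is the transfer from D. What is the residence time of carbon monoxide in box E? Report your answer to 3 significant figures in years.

Box A: F(A→B) = (41600 + 7130) − 15000 = 33730 t/yr.
Box B: F(B→C) = (33730 + 16000) − 21900 = 27830 t/yr.
Box C: F(C→D) = (27830 + 2930) − 10100 = 20660 t/yr.
Box D: F(D→E) = (20660 + 6770) − 10100 = 17330 t/yr.
Box E throughput = its input = 17330 t/yr; τ = 406 / 17330 = 0.02343 yr.

0.0234 yr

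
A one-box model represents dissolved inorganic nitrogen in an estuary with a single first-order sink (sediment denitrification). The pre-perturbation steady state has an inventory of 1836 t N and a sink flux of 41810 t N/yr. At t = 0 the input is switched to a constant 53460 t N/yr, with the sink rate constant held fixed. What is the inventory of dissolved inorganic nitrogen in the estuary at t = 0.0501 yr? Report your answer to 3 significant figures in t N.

τ = M₀/F₀ = 1836/41810 = 0.04391 yr; rate constant k = 1/τ.
New steady state M_∞ = F₁/k = F₁·τ = 53460 × 0.04391 = 2347.6 t N.
M(t) = M_∞ + (M₀ − M_∞)·e^(−t/τ); t/τ = 0.0501/0.04391 = 1.141, so e^(−t/τ) = 0.3195.
M(t) = 2347.6 − 511.6 × 0.3195 = 2184.1 t N.

2180 t N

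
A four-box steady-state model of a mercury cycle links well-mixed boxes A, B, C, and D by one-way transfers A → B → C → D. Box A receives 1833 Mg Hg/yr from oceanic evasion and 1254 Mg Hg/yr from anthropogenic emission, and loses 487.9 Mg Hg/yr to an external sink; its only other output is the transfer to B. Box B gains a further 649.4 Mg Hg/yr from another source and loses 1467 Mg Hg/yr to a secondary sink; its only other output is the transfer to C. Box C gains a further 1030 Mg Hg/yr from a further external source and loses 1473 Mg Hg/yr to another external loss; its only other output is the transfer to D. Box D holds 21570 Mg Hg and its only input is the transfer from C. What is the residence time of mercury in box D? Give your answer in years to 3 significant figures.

16.1 yr

Box A: F(A→B) = (1833 + 1254) − 487.9 = 2599.1 Mg Hg/yr.
Box B: F(B→C) = (2599.1 + 649.4) − 1467 = 1781.5 Mg Hg/yr.
Box C: F(C→D) = (1781.5 + 1030) − 1473 = 1338.5 Mg Hg/yr.
Box D throughput = its input = 1338.5 Mg Hg/yr; τ = 21570 / 1338.5 = 16.12 yr.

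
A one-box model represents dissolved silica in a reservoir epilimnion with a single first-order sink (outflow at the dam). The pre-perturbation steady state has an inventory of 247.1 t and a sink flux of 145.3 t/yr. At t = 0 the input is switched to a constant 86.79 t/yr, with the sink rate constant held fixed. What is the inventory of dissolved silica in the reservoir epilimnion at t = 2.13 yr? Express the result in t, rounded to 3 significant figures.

The sink rate constant is k = F₀/M₀ = 145.3/247.1 = 0.5880 yr⁻¹.
Solving dM/dt = F₁ − kM with M(0) = M₀ gives M(t) = F₁/k + (M₀ − F₁/k)·e^(−kt).
F₁/k = 86.79/0.5880 = 147.60 t; kt = 0.5880 × 2.13 = 1.252, e^(−kt) = 0.2858.
M(2.13) = 147.60 + (247.1 − 147.60) × 0.2858 = 147.60 + 28.44 = 176.03 t.

176 t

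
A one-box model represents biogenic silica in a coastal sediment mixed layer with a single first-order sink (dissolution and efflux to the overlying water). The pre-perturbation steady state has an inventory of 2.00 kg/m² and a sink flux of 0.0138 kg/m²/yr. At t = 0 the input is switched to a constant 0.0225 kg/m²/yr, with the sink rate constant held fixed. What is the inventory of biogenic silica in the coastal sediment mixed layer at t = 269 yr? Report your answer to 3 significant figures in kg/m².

3.06 kg/m²

Residence time τ = M₀/F₀ = 144.9 yr. The eventual steady state is M_∞ = M₀·(F₁/F₀) = 2.00 × 0.0225/0.0138 = 3.2609 kg/m².
The anomaly ΔM(t) = M(t) − M_∞ decays as ΔM₀·e^(−t/τ) with ΔM₀ = 2.00 − 3.2609 = −1.261 kg/m².
At t = 269 yr, e^(−t/τ) = e^(−1.856) = 0.1563, so ΔM = −0.1970 kg/m² and M = 3.2609 − 0.1970 = 3.0638 kg/m².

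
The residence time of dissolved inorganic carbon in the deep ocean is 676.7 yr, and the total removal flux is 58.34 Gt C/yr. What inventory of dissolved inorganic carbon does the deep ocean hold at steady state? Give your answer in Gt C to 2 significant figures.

τ = M/F ⇒ M = τ × F = 676.7 × 58.34 = 39480 Gt C.

39000 Gt C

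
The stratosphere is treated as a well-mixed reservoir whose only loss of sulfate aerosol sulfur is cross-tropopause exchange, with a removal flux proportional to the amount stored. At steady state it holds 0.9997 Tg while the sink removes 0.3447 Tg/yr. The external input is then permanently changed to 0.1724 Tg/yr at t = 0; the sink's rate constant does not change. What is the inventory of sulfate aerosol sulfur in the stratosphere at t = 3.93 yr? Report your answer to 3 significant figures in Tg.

τ = M₀/F₀ = 0.9997/0.3447 = 2.900 yr; rate constant k = 1/τ.
New steady state M_∞ = F₁/k = F₁·τ = 0.1724 × 2.900 = 0.50000 Tg.
M(t) = M_∞ + (M₀ − M_∞)·e^(−t/τ); t/τ = 3.93/2.900 = 1.355, so e^(−t/τ) = 0.2579.
M(t) = 0.50000 + 0.4997 × 0.2579 = 0.62888 Tg.

0.629 Tg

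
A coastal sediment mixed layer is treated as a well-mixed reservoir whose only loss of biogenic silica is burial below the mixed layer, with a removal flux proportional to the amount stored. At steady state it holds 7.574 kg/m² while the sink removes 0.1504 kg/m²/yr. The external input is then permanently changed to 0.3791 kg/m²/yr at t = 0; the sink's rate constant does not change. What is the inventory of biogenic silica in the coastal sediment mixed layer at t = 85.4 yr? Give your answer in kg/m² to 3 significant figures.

17.0 kg/m²

Residence time τ = M₀/F₀ = 50.36 yr. The eventual steady state is M_∞ = M₀·(F₁/F₀) = 7.574 × 0.3791/0.1504 = 19.091 kg/m².
The anomaly ΔM(t) = M(t) − M_∞ decays as ΔM₀·e^(−t/τ) with ΔM₀ = 7.574 − 19.091 = −11.52 kg/m².
At t = 85.4 yr, e^(−t/τ) = e^(−1.696) = 0.1834, so ΔM = −2.113 kg/m² and M = 19.091 − 2.113 = 16.978 kg/m².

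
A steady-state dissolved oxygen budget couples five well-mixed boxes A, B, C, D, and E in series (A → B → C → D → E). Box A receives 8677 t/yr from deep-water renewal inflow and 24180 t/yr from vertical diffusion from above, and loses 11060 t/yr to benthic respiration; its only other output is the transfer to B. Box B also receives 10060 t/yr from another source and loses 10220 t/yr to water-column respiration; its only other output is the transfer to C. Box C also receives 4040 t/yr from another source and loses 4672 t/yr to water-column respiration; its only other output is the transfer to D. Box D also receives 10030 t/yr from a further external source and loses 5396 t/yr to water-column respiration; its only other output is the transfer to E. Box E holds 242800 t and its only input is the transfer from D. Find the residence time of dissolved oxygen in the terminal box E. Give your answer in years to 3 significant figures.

Box A: F(A→B) = (8677 + 24180) − 11060 = 21797 t/yr.
Box B: F(B→C) = (21797 + 10060) − 10220 = 21637 t/yr.
Box C: F(C→D) = (21637 + 4040) − 4672 = 21005 t/yr.
Box D: F(D→E) = (21005 + 10030) − 5396 = 25639 t/yr.
Box E throughput = its input = 25639 t/yr; τ = 242800 / 25639 = 9.470 yr.

9.47 yr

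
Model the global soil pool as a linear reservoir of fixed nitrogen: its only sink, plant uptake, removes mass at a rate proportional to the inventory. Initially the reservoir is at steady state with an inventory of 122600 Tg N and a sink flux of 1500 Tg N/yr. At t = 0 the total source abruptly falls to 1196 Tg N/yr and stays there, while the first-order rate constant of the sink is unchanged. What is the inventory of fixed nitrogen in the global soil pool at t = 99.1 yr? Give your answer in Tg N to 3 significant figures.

105000 Tg N

τ = M₀/F₀ = 122600/1500 = 81.73 yr; rate constant k = 1/τ.
New steady state M_∞ = F₁/k = F₁·τ = 1196 × 81.73 = 97753 Tg N.
M(t) = M_∞ + (M₀ − M_∞)·e^(−t/τ); t/τ = 99.1/81.73 = 1.212, so e^(−t/τ) = 0.2975.
M(t) = 97753 + 24850 × 0.2975 = 105140 Tg N.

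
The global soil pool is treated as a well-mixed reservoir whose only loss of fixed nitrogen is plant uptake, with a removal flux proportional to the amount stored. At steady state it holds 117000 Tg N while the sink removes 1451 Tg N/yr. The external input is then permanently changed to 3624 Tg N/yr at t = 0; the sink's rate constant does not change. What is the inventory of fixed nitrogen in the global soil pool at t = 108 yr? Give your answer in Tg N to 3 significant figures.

Residence time τ = M₀/F₀ = 80.63 yr. The eventual steady state is M_∞ = M₀·(F₁/F₀) = 117000 × 3624/1451 = 292220 Tg N.
The anomaly ΔM(t) = M(t) − M_∞ decays as ΔM₀·e^(−t/τ) with ΔM₀ = 117000 − 292220 = −175200 Tg N.
At t = 108 yr, e^(−t/τ) = e^(−1.339) = 0.2620, so ΔM = −45910 Tg N and M = 292220 − 45910 = 246310 Tg N.

246000 Tg N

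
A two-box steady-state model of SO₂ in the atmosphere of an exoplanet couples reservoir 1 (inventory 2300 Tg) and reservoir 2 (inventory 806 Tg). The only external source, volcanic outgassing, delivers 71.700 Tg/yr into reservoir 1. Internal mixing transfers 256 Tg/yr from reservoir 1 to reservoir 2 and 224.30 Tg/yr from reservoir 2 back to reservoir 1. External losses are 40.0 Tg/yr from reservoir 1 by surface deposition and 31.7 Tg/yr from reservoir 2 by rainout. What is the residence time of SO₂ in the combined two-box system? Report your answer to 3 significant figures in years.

Treat the two boxes together as one reservoir: the mixing fluxes between them are internal recycling, so τ = ΣM / Σ(external losses).
M_total = 2300 + 806 = 3106.0 Tg.
ΣF_external_out = 40.0 + 31.7 = 71.700 Tg/yr.
τ = M_total / ΣF_ext = 3106.0 / 71.700 = 43.32 yr.

43.3 yr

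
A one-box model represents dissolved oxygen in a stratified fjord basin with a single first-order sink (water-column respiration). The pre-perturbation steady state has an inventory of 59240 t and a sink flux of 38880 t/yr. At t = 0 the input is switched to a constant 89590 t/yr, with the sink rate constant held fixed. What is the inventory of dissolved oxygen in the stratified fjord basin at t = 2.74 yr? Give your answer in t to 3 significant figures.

124000 t

Residence time τ = M₀/F₀ = 1.524 yr. The eventual steady state is M_∞ = M₀·(F₁/F₀) = 59240 × 89590/38880 = 136500 t.
The anomaly ΔM(t) = M(t) − M_∞ decays as ΔM₀·e^(−t/τ) with ΔM₀ = 59240 − 136500 = −77260 t.
At t = 2.74 yr, e^(−t/τ) = e^(−1.798) = 0.1656, so ΔM = −12790 t and M = 136500 − 12790 = 123710 t.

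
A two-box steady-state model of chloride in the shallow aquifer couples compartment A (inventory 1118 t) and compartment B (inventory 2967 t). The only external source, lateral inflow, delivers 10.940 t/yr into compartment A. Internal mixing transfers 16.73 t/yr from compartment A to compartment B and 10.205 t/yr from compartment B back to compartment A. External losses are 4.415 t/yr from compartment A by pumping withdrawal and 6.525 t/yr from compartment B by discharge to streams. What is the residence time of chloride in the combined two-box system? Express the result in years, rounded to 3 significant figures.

373 yr

For the system as a whole, the A↔B exchange is internal and contributes nothing to the throughput; only the external sinks remove mass.
M_total = 1118 + 2967 = 4085.0 t.
ΣF_external_out = 4.415 + 6.525 = 10.940 t/yr.
τ = M_total / ΣF_ext = 4085.0 / 10.940 = 373.4 yr.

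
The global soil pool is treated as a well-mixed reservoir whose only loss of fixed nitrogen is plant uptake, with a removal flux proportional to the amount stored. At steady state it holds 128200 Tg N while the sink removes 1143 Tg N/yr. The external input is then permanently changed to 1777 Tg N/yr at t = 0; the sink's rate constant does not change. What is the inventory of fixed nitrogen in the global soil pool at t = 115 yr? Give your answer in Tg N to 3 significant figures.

The sink rate constant is k = F₀/M₀ = 1143/128200 = 0.008916 yr⁻¹.
Solving dM/dt = F₁ − kM with M(0) = M₀ gives M(t) = F₁/k + (M₀ − F₁/k)·e^(−kt).
F₁/k = 1777/0.008916 = 199310 Tg N; kt = 0.008916 × 115 = 1.025, e^(−kt) = 0.3587.
M(115) = 199310 + (128200 − 199310) × 0.3587 = 199310 − 25510 = 173800 Tg N.

174000 Tg N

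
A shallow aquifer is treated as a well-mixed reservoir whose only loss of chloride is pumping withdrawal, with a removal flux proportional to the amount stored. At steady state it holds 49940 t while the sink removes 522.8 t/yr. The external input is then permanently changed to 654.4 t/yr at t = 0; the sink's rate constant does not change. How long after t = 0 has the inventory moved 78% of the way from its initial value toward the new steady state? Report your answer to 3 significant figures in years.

τ = M₀/F₀ = 49940/522.8 = 95.52 yr.
The remaining gap fraction is e^(−t/τ); 78% covered ⇒ e^(−t/τ) = 0.220.
t = −τ ln(0.220) = 95.52 × 1.514 = 144.6 yr.

145 yr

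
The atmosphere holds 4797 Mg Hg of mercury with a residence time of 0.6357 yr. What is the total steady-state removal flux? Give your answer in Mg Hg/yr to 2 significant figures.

7500 Mg Hg/yr

F = M / τ = 4797 / 0.6357 = 7546 Mg Hg/yr.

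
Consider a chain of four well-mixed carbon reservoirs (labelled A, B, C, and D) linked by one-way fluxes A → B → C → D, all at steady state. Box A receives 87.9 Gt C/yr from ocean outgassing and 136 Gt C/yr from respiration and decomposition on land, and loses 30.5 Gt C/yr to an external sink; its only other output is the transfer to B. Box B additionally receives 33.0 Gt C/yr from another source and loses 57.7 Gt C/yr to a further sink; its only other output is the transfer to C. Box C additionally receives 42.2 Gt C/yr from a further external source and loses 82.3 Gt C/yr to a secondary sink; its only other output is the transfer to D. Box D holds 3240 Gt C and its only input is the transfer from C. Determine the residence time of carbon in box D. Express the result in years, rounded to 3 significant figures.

25.2 yr

Box A: F(A→B) = (87.9 + 136) − 30.5 = 193.40 Gt C/yr.
Box B: F(B→C) = (193.40 + 33.0) − 57.7 = 168.70 Gt C/yr.
Box C: F(C→D) = (168.70 + 42.2) − 82.3 = 128.60 Gt C/yr.
Box D throughput = its input = 128.60 Gt C/yr; τ = 3240 / 128.60 = 25.19 yr.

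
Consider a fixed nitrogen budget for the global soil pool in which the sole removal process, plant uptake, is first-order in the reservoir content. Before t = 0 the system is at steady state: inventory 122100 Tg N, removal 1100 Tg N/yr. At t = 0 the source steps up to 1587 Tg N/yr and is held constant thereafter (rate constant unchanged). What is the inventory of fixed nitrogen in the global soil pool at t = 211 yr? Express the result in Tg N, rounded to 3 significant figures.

τ = M₀/F₀ = 122100/1100 = 111.0 yr; rate constant k = 1/τ.
New steady state M_∞ = F₁/k = F₁·τ = 1587 × 111.0 = 176160 Tg N.
M(t) = M_∞ + (M₀ − M_∞)·e^(−t/τ); t/τ = 211/111.0 = 1.901, so e^(−t/τ) = 0.1494.
M(t) = 176160 − 54060 × 0.1494 = 168080 Tg N.

168000 Tg N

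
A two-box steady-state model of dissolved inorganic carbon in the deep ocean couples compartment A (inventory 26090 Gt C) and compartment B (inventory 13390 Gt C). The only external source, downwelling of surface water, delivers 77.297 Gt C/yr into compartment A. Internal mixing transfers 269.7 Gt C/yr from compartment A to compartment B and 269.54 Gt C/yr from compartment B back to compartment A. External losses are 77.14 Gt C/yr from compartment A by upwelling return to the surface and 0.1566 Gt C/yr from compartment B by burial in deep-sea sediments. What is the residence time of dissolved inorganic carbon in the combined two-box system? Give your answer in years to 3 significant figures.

Treat the two boxes together as one reservoir: the mixing fluxes between them are internal recycling, so τ = ΣM / Σ(external losses).
M_total = 26090 + 13390 = 39480 Gt C.
ΣF_external_out = 77.14 + 0.1566 = 77.297 Gt C/yr.
τ = M_total / ΣF_ext = 39480 / 77.297 = 510.8 yr.

511 yr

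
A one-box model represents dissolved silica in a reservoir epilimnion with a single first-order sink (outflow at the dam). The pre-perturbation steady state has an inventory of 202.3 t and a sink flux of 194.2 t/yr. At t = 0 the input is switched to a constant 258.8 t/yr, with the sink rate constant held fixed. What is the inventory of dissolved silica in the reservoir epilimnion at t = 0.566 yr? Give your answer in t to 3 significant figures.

The sink rate constant is k = F₀/M₀ = 194.2/202.3 = 0.9600 yr⁻¹.
Solving dM/dt = F₁ − kM with M(0) = M₀ gives M(t) = F₁/k + (M₀ − F₁/k)·e^(−kt).
F₁/k = 258.8/0.9600 = 269.59 t; kt = 0.9600 × 0.566 = 0.5433, e^(−kt) = 0.5808.
M(0.566) = 269.59 + (202.3 − 269.59) × 0.5808 = 269.59 − 39.09 = 230.51 t.

231 t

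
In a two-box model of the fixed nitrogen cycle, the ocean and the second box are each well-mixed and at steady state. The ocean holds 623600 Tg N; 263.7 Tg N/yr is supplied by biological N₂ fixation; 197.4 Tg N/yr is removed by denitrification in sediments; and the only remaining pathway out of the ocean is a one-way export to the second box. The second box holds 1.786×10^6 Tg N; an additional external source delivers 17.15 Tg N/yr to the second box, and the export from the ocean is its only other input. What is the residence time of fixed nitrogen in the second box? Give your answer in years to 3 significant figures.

Balance the ocean: ΣF_in = 263.70 Tg N/yr.
Export to the second box = ΣF_in − (197.4) = 66.300 Tg N/yr.
Total input to the second box = 66.300 + 17.15 = 83.450 Tg N/yr; at steady state this equals its total output.
τ = M / F = 1.786×10^6 / 83.450 = 21400 yr.

21400 yr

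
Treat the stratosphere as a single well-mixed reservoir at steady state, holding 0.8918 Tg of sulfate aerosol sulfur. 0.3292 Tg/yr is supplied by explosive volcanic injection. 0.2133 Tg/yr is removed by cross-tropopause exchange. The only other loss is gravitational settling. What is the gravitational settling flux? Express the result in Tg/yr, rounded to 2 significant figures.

At steady state ΣF_in = ΣF_out.
ΣF_in = 0.32920 Tg/yr.
Gravitational settling flux = ΣF_in − (0.2133) = 0.32920 − 0.2133 = 0.1159 Tg/yr.

0.12 Tg/yr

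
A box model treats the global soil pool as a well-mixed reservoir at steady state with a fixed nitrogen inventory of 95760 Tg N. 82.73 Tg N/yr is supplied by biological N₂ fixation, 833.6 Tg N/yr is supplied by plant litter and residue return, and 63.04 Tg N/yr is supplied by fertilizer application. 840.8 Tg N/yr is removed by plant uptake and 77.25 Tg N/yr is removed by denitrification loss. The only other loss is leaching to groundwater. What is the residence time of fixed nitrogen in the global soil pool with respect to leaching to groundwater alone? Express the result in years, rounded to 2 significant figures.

1600 yr

At steady state ΣF_in = ΣF_out.
ΣF_in = 82.73 + 833.6 + 63.04 = 979.37 Tg N/yr.
Leaching to groundwater flux = ΣF_in − (840.8 + 77.25) = 979.37 − 918.0 = 61.32 Tg N/yr.
τ = M / F = 95760 / 61.32 = 1562 yr.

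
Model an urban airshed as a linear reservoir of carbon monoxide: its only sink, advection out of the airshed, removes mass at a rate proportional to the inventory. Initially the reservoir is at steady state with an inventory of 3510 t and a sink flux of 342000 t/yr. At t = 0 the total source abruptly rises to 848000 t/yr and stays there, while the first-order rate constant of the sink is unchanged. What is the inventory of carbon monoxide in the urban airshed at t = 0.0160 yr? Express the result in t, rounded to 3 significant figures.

τ = M₀/F₀ = 3510/342000 = 0.01026 yr; rate constant k = 1/τ.
New steady state M_∞ = F₁/k = F₁·τ = 848000 × 0.01026 = 8703.2 t.
M(t) = M_∞ + (M₀ − M_∞)·e^(−t/τ); t/τ = 0.0160/0.01026 = 1.559, so e^(−t/τ) = 0.2104.
M(t) = 8703.2 − 5193 × 0.2104 = 7610.8 t.

7610 t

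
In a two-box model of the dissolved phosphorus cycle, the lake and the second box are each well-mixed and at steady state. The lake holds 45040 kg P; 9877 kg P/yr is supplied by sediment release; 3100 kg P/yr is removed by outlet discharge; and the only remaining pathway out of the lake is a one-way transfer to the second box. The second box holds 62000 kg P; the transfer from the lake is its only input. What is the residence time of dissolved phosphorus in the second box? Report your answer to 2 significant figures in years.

9.1 yr

Balance the lake: ΣF_in = 9877.0 kg P/yr.
Transfer to the second box = ΣF_in − (3100) = 6777.0 kg P/yr.
At steady state the output of the second box equals its input, 6777.0 kg P/yr.
τ = M / F = 62000 / 6777.0 = 9.149 yr.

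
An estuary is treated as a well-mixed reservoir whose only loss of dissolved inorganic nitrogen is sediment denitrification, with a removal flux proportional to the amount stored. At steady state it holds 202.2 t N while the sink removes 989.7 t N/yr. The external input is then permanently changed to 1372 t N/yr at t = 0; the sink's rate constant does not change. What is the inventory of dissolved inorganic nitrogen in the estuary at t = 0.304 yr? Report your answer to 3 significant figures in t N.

263 t N

τ = M₀/F₀ = 202.2/989.7 = 0.2043 yr; rate constant k = 1/τ.
New steady state M_∞ = F₁/k = F₁·τ = 1372 × 0.2043 = 280.31 t N.
M(t) = M_∞ + (M₀ − M_∞)·e^(−t/τ); t/τ = 0.304/0.2043 = 1.488, so e^(−t/τ) = 0.2258.
M(t) = 280.31 − 78.11 × 0.2258 = 262.67 t N.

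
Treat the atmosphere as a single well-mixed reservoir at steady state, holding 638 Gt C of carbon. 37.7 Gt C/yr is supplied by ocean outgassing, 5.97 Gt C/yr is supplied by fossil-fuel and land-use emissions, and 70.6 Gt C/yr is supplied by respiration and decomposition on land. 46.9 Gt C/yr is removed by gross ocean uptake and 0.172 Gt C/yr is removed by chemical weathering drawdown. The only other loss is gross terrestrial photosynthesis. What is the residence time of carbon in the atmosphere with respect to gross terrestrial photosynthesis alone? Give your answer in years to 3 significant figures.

9.49 yr

At steady state ΣF_in = ΣF_out.
ΣF_in = 37.7 + 5.97 + 70.6 = 114.27 Gt C/yr.
Gross terrestrial photosynthesis flux = ΣF_in − (46.9 + 0.172) = 114.27 − 47.07 = 67.20 Gt C/yr.
τ = M / F = 638 / 67.20 = 9.494 yr.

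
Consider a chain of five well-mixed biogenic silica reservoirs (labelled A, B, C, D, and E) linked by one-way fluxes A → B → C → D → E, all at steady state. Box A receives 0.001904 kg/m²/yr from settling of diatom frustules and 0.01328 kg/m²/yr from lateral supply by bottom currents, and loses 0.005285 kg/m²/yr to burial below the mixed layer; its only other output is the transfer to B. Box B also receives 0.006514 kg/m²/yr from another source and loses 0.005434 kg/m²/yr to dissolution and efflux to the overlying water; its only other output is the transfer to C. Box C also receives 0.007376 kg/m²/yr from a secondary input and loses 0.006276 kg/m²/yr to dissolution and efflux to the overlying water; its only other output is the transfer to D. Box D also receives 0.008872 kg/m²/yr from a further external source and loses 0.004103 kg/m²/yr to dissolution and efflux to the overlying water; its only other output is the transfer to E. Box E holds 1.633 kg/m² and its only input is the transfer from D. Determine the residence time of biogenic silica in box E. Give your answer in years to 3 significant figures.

96.9 yr

Box A: F(A→B) = (0.001904 + 0.01328) − 0.005285 = 0.0098990 kg/m²/yr.
Box B: F(B→C) = (0.0098990 + 0.006514) − 0.005434 = 0.010979 kg/m²/yr.
Box C: F(C→D) = (0.010979 + 0.007376) − 0.006276 = 0.012079 kg/m²/yr.
Box D: F(D→E) = (0.012079 + 0.008872) − 0.004103 = 0.016848 kg/m²/yr.
Box E throughput = its input = 0.016848 kg/m²/yr; τ = 1.633 / 0.016848 = 96.93 yr.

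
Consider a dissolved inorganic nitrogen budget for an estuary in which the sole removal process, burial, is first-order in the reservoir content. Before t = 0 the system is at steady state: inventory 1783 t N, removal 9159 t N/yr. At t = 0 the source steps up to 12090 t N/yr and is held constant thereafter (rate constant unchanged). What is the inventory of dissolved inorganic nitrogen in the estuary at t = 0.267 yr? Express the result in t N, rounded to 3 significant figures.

Residence time τ = M₀/F₀ = 0.1947 yr. The eventual steady state is M_∞ = M₀·(F₁/F₀) = 1783 × 12090/9159 = 2353.6 t N.
The anomaly ΔM(t) = M(t) − M_∞ decays as ΔM₀·e^(−t/τ) with ΔM₀ = 1783 − 2353.6 = −570.6 t N.
At t = 0.267 yr, e^(−t/τ) = e^(−1.372) = 0.2537, so ΔM = −144.8 t N and M = 2353.6 − 144.8 = 2208.8 t N.

2210 t N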